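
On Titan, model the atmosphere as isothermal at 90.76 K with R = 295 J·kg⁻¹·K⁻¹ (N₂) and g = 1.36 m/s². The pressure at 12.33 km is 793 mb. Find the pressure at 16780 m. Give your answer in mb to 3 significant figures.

P ≈ 633 mb

Scale height: H = RT/g = 295 × 90.76 / 1.36 = 19687 m.
Between two levels, P₂ = P₁ exp(−Δz/H) with Δz = z₂ − z₁.
Δz = 16780 − 12330 = 4450.0 m; Δz/H = 4450.0/19687 = 0.22604.
P₂ = 793 × exp(−0.22604) = 793 × 0.79769 = 632.57 mb.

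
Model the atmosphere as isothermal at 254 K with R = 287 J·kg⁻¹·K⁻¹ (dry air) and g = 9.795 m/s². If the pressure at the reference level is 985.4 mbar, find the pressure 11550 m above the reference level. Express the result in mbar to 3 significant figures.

Scale height: H = RT/g = 287 × 254 / 9.795 = 7442.4 m.
Barometric formula: P = P₀ exp(−z/H).
z/H = 11550/7442.4 = 1.5519; exp(−1.5519) = 0.21185.
P = 985.4 × 0.21185 = 208.76 mbar.

P ≈ 209 mbar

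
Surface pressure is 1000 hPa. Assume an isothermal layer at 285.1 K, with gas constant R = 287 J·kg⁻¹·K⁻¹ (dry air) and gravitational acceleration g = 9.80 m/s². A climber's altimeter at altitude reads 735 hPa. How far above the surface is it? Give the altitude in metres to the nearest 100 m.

z ≈ 2600 m

Scale height: H = RT/g = 287 × 285.1 / 9.80 = 8349.4 m.
Invert the barometric formula: z = H ln(P₀/P).
P₀/P = 1000/735 = 1.3605; ln(1.3605) = 0.30785.
z = 8349.4 × 0.30785 = 2570.4 m.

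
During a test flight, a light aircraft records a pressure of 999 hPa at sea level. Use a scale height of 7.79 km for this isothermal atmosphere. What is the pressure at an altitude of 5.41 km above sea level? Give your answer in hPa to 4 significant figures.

Barometric formula: P = P₀ exp(−z/H).
z/H = 5410.0/7790.0 = 0.69448; exp(−0.69448) = 0.49933.
P = 999 × 0.49933 = 498.83 hPa.

P ≈ 498.8 hPa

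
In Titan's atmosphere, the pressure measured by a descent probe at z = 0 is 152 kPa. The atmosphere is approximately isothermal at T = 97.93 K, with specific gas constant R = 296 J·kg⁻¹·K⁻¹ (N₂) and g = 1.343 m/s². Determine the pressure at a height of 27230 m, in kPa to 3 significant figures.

Scale height: H = RT/g = 296 × 97.93 / 1.343 = 21584 m.
Barometric formula: P = P₀ exp(−z/H).
z/H = 27230/21584 = 1.2616; exp(−1.2616) = 0.28320.
P = 152 × 0.28320 = 43.046 kPa.

P ≈ 43.0 kPa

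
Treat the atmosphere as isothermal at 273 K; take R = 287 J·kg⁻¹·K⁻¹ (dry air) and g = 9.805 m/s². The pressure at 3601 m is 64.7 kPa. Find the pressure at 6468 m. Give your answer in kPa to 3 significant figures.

P ≈ 45.2 kPa

Scale height: H = RT/g = 287 × 273 / 9.805 = 7990.9 m.
Between two levels, P₂ = P₁ exp(−Δz/H) with Δz = z₂ − z₁.
Δz = 6468.0 − 3601.0 = 2867.0 m; Δz/H = 2867.0/7990.9 = 0.35878.
P₂ = 64.7 × exp(−0.35878) = 64.7 × 0.69853 = 45.195 kPa.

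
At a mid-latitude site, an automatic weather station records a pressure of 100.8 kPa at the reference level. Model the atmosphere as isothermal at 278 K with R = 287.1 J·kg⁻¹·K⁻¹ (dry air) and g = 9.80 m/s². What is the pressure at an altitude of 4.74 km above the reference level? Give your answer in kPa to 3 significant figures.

Scale height: H = RT/g = 287.1 × 278 / 9.80 = 8144.3 m.
Barometric formula: P = P₀ exp(−z/H).
z/H = 4740.0/8144.3 = 0.58200; exp(−0.58200) = 0.55878.
P = 100.8 × 0.55878 = 56.325 kPa.

P ≈ 56.3 kPa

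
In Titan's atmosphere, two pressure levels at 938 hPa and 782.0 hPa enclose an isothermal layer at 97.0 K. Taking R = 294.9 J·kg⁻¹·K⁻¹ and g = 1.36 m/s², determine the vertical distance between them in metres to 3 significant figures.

Hypsometric equation: Δz = (R T̄/g) ln(P₁/P₂).
R T̄/g = 294.9 × 97.0 / 1.36 = 21033 m.
ln(938/782.0) = ln(1.1995) = 0.18190.
Δz = 21033 × 0.18190 = 3825.9 m.

Δz ≈ 3830 m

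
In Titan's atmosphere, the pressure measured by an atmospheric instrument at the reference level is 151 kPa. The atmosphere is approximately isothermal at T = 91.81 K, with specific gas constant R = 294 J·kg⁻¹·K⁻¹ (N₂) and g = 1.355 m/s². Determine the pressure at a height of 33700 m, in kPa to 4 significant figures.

P ≈ 27.81 kPa

Scale height: H = RT/g = 294 × 91.81 / 1.355 = 19920 m.
Barometric formula: P = P₀ exp(−z/H).
z/H = 33700/19920 = 1.6918; exp(−1.6918) = 0.18419.
P = 151 × 0.18419 = 27.813 kPa.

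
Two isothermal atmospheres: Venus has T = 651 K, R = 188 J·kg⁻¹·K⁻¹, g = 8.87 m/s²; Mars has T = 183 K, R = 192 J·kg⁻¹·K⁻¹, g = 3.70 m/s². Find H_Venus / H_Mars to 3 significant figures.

H_Venus/H_Mars ≈ 1.45

H = RT/g for each body.
H_Venus = 188 × 651 / 8.87 = 13798 m.
H_Mars = 192 × 183 / 3.70 = 9496.2 m.
H_Venus/H_Mars = 13798/9496.2 = 1.4530.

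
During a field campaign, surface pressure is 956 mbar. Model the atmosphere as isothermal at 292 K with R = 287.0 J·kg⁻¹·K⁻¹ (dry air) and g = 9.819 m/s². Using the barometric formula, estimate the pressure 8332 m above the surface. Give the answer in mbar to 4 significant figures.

P ≈ 360.2 mbar

Scale height: H = RT/g = 287.0 × 292 / 9.819 = 8534.9 m.
Barometric formula: P = P₀ exp(−z/H).
z/H = 8332.0/8534.9 = 0.97623; exp(−0.97623) = 0.37673.
P = 956 × 0.37673 = 360.15 mbar.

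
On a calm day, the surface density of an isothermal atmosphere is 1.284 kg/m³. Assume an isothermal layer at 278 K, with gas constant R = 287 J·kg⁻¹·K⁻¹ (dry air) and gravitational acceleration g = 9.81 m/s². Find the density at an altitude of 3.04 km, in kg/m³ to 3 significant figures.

Scale height: H = RT/g = 287 × 278 / 9.81 = 8133.1 m.
In an isothermal atmosphere, density decays like pressure: ρ = ρ₀ exp(−z/H).
z/H = 3040.0/8133.1 = 0.37378; exp(−0.37378) = 0.68813.
ρ = 1.284 × 0.68813 = 0.88356 kg/m³.

ρ ≈ 0.884 kg/m³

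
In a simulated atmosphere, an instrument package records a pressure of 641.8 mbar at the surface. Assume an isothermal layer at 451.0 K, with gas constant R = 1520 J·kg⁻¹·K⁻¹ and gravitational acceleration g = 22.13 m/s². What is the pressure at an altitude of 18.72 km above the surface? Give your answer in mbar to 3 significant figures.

Scale height: H = RT/g = 1520 × 451.0 / 22.13 = 30977 m.
Barometric formula: P = P₀ exp(−z/H).
z/H = 18720/30977 = 0.60432; exp(−0.60432) = 0.54645.
P = 641.8 × 0.54645 = 350.71 mbar.

P ≈ 351 mbar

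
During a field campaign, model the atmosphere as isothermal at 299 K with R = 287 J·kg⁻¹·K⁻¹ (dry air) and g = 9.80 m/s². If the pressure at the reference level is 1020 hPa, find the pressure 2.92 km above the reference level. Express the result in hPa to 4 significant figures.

P ≈ 730.8 hPa

Scale height: H = RT/g = 287 × 299 / 9.80 = 8756.4 m.
Barometric formula: P = P₀ exp(−z/H).
z/H = 2920.0/8756.4 = 0.33347; exp(−0.33347) = 0.71643.
P = 1020 × 0.71643 = 730.76 hPa.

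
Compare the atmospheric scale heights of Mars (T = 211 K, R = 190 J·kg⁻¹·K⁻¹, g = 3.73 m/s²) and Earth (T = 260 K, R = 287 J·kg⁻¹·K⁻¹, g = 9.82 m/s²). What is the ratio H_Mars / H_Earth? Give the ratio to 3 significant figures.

H_Mars/H_Earth ≈ 1.41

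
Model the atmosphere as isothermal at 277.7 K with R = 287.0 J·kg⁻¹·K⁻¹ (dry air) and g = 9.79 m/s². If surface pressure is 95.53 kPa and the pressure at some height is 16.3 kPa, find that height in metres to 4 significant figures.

z ≈ 14400 m

Scale height: H = RT/g = 287.0 × 277.7 / 9.79 = 8140.9 m.
Invert the barometric formula: z = H ln(P₀/P).
P₀/P = 95.53/16.3 = 5.8607; ln(5.8607) = 1.7683.
z = 8140.9 × 1.7683 = 14396 m.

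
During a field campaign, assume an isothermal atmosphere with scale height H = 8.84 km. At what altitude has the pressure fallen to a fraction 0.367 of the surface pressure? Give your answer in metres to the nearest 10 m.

z ≈ 8860 m

Set P/P₀ = exp(−z/H) = 0.367, so z = −H ln(0.367).
−ln(0.367) = 1.0024; z = 8840.0 × 1.0024 = 8861.2 m.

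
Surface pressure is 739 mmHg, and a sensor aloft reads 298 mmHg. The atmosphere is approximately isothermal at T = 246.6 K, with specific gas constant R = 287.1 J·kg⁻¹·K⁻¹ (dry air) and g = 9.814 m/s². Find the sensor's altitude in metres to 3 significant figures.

z ≈ 6550 m

Scale height: H = RT/g = 287.1 × 246.6 / 9.814 = 7214.1 m.
Invert the barometric formula: z = H ln(P₀/P).
P₀/P = 739/298 = 2.4799; ln(2.4799) = 0.90822.
z = 7214.1 × 0.90822 = 6552.0 m.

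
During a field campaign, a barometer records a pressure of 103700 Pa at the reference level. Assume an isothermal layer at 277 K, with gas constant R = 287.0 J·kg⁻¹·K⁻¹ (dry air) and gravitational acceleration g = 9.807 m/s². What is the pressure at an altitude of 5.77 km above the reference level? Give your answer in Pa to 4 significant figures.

Scale height: H = RT/g = 287.0 × 277 / 9.807 = 8106.4 m.
Barometric formula: P = P₀ exp(−z/H).
z/H = 5770.0/8106.4 = 0.71178; exp(−0.71178) = 0.49077.
P = 103700 × 0.49077 = 50893 Pa.

P ≈ 50890 Pa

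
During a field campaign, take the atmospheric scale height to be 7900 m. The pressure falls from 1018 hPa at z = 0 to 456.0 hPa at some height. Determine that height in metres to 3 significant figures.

z ≈ 6340 m

Invert the barometric formula: z = H ln(P₀/P).
P₀/P = 1018/456.0 = 2.2325; ln(2.2325) = 0.80312.
z = 7900.0 × 0.80312 = 6344.6 m.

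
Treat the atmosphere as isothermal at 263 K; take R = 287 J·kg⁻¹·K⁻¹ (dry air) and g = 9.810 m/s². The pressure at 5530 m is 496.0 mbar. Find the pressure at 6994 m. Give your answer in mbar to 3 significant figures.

Scale height: H = RT/g = 287 × 263 / 9.810 = 7694.3 m.
Between two levels, P₂ = P₁ exp(−Δz/H) with Δz = z₂ − z₁.
Δz = 6994.0 − 5530.0 = 1464.0 m; Δz/H = 1464.0/7694.3 = 0.19027.
P₂ = 496.0 × exp(−0.19027) = 496.0 × 0.82674 = 410.06 mbar.

P ≈ 410 mbar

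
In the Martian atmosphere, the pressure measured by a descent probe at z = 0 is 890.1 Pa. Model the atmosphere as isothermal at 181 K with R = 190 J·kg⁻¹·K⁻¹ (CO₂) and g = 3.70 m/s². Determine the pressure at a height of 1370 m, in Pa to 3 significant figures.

P ≈ 768 Pa

Scale height: H = RT/g = 190 × 181 / 3.70 = 9294.6 m.
Barometric formula: P = P₀ exp(−z/H).
z/H = 1370.0/9294.6 = 0.14740; exp(−0.14740) = 0.86295.
P = 890.1 × 0.86295 = 768.11 Pa.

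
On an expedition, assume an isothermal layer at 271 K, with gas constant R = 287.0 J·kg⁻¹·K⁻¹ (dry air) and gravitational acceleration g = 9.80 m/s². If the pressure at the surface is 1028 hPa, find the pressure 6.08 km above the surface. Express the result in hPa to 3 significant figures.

P ≈ 478 hPa

Scale height: H = RT/g = 287.0 × 271 / 9.80 = 7936.4 m.
Barometric formula: P = P₀ exp(−z/H).
z/H = 6080.0/7936.4 = 0.76609; exp(−0.76609) = 0.46483.
P = 1028 × 0.46483 = 477.85 hPa.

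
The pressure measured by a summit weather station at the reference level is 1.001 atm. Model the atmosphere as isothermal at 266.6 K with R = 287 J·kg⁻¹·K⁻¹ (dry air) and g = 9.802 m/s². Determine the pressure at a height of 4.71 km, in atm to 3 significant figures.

P ≈ 0.548 atm

Scale height: H = RT/g = 287 × 266.6 / 9.802 = 7806.0 m.
Barometric formula: P = P₀ exp(−z/H).
z/H = 4710.0/7806.0 = 0.60338; exp(−0.60338) = 0.54696.
P = 1.001 × 0.54696 = 0.54751 atm.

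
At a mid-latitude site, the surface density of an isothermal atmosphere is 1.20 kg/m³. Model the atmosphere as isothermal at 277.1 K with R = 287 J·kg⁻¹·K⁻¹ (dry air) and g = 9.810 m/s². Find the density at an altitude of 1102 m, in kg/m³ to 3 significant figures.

ρ ≈ 1.05 kg/m³

Scale height: H = RT/g = 287 × 277.1 / 9.810 = 8106.8 m.
In an isothermal atmosphere, density decays like pressure: ρ = ρ₀ exp(−z/H).
z/H = 1102.0/8106.8 = 0.13594; exp(−0.13594) = 0.87290.
ρ = 1.20 × 0.87290 = 1.0475 kg/m³.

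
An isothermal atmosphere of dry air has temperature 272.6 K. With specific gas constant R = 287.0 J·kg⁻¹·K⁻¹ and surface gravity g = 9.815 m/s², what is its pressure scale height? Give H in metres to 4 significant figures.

H ≈ 7971 m

The scale height of an isothermal atmosphere is H = RT/g.
H = 287.0 × 272.6 / 9.815 = 78236/9.815 = 7971.1 m.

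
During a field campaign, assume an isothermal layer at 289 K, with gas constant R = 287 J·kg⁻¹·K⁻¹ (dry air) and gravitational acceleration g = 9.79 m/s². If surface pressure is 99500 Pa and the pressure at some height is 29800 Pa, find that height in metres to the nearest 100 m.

z ≈ 10200 m

Scale height: H = RT/g = 287 × 289 / 9.79 = 8472.2 m.
Invert the barometric formula: z = H ln(P₀/P).
P₀/P = 99500/29800 = 3.3389; ln(3.3389) = 1.2056.
z = 8472.2 × 1.2056 = 10214 m.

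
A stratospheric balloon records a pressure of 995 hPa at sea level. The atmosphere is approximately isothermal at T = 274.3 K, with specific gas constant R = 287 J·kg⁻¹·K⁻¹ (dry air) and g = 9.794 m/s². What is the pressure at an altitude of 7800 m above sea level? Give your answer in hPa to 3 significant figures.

P ≈ 377 hPa

Scale height: H = RT/g = 287 × 274.3 / 9.794 = 8038.0 m.
Barometric formula: P = P₀ exp(−z/H).
z/H = 7800.0/8038.0 = 0.97039; exp(−0.97039) = 0.37894.
P = 995 × 0.37894 = 377.05 hPa.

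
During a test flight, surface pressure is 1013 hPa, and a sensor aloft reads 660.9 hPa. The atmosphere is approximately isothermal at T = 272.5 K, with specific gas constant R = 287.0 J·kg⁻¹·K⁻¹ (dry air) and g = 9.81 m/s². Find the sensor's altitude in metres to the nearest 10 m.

Scale height: H = RT/g = 287.0 × 272.5 / 9.81 = 7972.2 m.
Invert the barometric formula: z = H ln(P₀/P).
P₀/P = 1013/660.9 = 1.5328; ln(1.5328) = 0.42710.
z = 7972.2 × 0.42710 = 3404.9 m.

z ≈ 3400 m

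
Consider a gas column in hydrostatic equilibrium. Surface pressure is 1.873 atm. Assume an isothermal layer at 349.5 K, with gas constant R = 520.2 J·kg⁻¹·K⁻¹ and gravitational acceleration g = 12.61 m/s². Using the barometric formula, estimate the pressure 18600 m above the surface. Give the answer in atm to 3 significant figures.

P ≈ 0.516 atm

Scale height: H = RT/g = 520.2 × 349.5 / 12.61 = 14418 m.
Barometric formula: P = P₀ exp(−z/H).
z/H = 18600/14418 = 1.2901; exp(−1.2901) = 0.27524.
P = 1.873 × 0.27524 = 0.51552 atm.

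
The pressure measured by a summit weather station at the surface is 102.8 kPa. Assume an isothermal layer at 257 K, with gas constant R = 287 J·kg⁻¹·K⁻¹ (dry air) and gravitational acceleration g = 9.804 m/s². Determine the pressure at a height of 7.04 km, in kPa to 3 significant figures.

Scale height: H = RT/g = 287 × 257 / 9.804 = 7523.4 m.
Barometric formula: P = P₀ exp(−z/H).
z/H = 7040.0/7523.4 = 0.93575; exp(−0.93575) = 0.39229.
P = 102.8 × 0.39229 = 40.327 kPa.

P ≈ 40.3 kPa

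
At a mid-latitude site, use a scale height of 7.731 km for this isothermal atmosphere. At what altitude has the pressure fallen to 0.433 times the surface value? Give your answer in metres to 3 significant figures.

z ≈ 6470 m

Set P/P₀ = exp(−z/H) = 0.433, so z = −H ln(0.433).
−ln(0.433) = 0.83702; z = 7731.0 × 0.83702 = 6471.0 m.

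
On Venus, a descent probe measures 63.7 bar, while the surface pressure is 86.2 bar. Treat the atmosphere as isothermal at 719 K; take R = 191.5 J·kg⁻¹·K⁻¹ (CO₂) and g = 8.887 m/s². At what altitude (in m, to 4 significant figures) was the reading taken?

Scale height: H = RT/g = 191.5 × 719 / 8.887 = 15493 m.
Invert the barometric formula: z = H ln(P₀/P).
P₀/P = 86.2/63.7 = 1.3532; ln(1.3532) = 0.30247.
z = 15493 × 0.30247 = 4686.2 m.

z ≈ 4686 m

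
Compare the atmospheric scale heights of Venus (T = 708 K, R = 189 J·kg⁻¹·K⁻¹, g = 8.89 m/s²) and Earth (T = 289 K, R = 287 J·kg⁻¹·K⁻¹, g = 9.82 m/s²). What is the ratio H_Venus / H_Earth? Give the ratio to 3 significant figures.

H = RT/g for each body.
H_Venus = 189 × 708 / 8.89 = 15052 m.
H_Earth = 287 × 289 / 9.82 = 8446.3 m.
H_Venus/H_Earth = 15052/8446.3 = 1.7821.

H_Venus/H_Earth ≈ 1.78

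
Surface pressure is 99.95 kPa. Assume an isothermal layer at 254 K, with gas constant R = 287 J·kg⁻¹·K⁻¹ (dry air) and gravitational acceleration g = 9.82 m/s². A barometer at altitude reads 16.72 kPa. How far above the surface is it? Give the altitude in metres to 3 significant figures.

z ≈ 13300 m

Scale height: H = RT/g = 287 × 254 / 9.82 = 7423.4 m.
Invert the barometric formula: z = H ln(P₀/P).
P₀/P = 99.95/16.72 = 5.9779; ln(5.9779) = 1.7881.
z = 7423.4 × 1.7881 = 13274 m.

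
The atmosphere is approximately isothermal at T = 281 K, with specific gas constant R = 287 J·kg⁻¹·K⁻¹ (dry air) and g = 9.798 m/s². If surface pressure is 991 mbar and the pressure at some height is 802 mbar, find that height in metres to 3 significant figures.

z ≈ 1740 m

Scale height: H = RT/g = 287 × 281 / 9.798 = 8231.0 m.
Invert the barometric formula: z = H ln(P₀/P).
P₀/P = 991/802 = 1.2357; ln(1.2357) = 0.21164.
z = 8231.0 × 0.21164 = 1742.0 m.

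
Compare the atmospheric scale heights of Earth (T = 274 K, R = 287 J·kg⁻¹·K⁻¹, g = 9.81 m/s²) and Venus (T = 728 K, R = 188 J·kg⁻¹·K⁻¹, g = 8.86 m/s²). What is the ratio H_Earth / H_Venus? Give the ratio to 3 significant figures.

H = RT/g for each body.
H_Earth = 287 × 274 / 9.81 = 8016.1 m.
H_Venus = 188 × 728 / 8.86 = 15447 m.
H_Earth/H_Venus = 8016.1/15447 = 0.51894.

H_Earth/H_Venus ≈ 0.519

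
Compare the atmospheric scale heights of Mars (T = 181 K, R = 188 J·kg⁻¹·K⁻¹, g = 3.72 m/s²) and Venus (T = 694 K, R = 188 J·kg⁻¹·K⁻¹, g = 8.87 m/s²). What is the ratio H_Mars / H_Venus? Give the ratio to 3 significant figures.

H = RT/g for each body.
H_Mars = 188 × 181 / 3.72 = 9147.3 m.
H_Venus = 188 × 694 / 8.87 = 14709 m.
H_Mars/H_Venus = 9147.3/14709 = 0.62188.

H_Mars/H_Venus ≈ 0.622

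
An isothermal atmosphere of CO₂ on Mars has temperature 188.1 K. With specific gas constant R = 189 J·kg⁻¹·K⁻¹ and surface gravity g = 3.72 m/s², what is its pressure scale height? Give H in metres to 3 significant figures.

The scale height of an isothermal atmosphere is H = RT/g.
H = 189 × 188.1 / 3.72 = 35551/3.72 = 9556.7 m.

H ≈ 9560 m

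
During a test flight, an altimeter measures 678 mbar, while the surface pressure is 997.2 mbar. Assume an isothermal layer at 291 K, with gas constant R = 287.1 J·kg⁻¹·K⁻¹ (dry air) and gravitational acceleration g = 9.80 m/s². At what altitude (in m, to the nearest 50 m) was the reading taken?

Scale height: H = RT/g = 287.1 × 291 / 9.80 = 8525.1 m.
Invert the barometric formula: z = H ln(P₀/P).
P₀/P = 997.2/678 = 1.4708; ln(1.4708) = 0.38581.
z = 8525.1 × 0.38581 = 3289.1 m.

z ≈ 3300 m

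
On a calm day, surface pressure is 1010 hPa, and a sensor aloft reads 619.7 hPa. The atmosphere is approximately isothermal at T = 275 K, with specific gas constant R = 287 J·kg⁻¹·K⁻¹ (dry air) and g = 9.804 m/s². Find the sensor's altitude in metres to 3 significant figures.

Scale height: H = RT/g = 287 × 275 / 9.804 = 8050.3 m.
Invert the barometric formula: z = H ln(P₀/P).
P₀/P = 1010/619.7 = 1.6298; ln(1.6298) = 0.48846.
z = 8050.3 × 0.48846 = 3932.2 m.

z ≈ 3930 m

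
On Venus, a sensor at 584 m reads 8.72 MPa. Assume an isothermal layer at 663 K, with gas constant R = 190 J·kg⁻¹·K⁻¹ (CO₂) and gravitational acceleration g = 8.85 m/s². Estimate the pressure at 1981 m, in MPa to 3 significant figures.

Scale height: H = RT/g = 190 × 663 / 8.85 = 14234 m.
Between two levels, P₂ = P₁ exp(−Δz/H) with Δz = z₂ − z₁.
Δz = 1981.0 − 584.00 = 1397.0 m; Δz/H = 1397.0/14234 = 0.098145.
P₂ = 8.72 × exp(−0.098145) = 8.72 × 0.90652 = 7.9049 MPa.

P ≈ 7.90 MPa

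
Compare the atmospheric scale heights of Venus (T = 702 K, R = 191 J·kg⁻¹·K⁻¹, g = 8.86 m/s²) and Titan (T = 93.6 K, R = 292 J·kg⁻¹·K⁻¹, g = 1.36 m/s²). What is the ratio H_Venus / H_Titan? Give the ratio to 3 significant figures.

H = RT/g for each body.
H_Venus = 191 × 702 / 8.86 = 15133 m.
H_Titan = 292 × 93.6 / 1.36 = 20096 m.
H_Venus/H_Titan = 15133/20096 = 0.75304.

H_Venus/H_Titan ≈ 0.753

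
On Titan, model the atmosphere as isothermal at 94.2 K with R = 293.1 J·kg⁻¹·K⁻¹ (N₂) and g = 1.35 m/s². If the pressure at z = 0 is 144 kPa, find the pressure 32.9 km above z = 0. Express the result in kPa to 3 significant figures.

P ≈ 28.8 kPa

Scale height: H = RT/g = 293.1 × 94.2 / 1.35 = 20452 m.
Barometric formula: P = P₀ exp(−z/H).
z/H = 32900/20452 = 1.6086; exp(−1.6086) = 0.20017.
P = 144 × 0.20017 = 28.824 kPa.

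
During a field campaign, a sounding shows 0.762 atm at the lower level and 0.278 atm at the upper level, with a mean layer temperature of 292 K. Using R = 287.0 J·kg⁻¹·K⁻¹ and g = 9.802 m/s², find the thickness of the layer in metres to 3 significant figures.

Δz ≈ 8620 m

Hypsometric equation: Δz = (R T̄/g) ln(P₁/P₂).
R T̄/g = 287.0 × 292 / 9.802 = 8549.7 m.
ln(0.762/0.278) = ln(2.7410) = 1.0083.
Δz = 8549.7 × 1.0083 = 8620.7 m.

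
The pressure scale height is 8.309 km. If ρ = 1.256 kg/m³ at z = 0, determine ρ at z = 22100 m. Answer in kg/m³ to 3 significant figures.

ρ ≈ 0.0879 kg/m³

In an isothermal atmosphere, density decays like pressure: ρ = ρ₀ exp(−z/H).
z/H = 22100/8309.0 = 2.6598; exp(−2.6598) = 0.069962.
ρ = 1.256 × 0.069962 = 0.087872 kg/m³.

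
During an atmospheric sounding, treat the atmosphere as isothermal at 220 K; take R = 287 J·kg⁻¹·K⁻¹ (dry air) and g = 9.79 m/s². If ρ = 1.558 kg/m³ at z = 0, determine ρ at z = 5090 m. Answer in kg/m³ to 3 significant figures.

Scale height: H = RT/g = 287 × 220 / 9.79 = 6449.4 m.
In an isothermal atmosphere, density decays like pressure: ρ = ρ₀ exp(−z/H).
z/H = 5090.0/6449.4 = 0.78922; exp(−0.78922) = 0.45420.
ρ = 1.558 × 0.45420 = 0.70764 kg/m³.

ρ ≈ 0.708 kg/m³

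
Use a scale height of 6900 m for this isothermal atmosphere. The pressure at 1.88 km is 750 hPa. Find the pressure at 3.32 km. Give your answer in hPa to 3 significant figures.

Between two levels, P₂ = P₁ exp(−Δz/H) with Δz = z₂ − z₁.
Δz = 3320.0 − 1880.0 = 1440.0 m; Δz/H = 1440.0/6900.0 = 0.20870.
P₂ = 750 × exp(−0.20870) = 750 × 0.81164 = 608.73 hPa.

P ≈ 609 hPa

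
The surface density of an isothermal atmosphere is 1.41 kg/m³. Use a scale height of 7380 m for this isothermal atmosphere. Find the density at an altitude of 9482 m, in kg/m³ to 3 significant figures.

ρ ≈ 0.390 kg/m³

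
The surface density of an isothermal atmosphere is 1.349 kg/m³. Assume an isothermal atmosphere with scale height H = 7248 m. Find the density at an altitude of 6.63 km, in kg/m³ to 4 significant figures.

ρ ≈ 0.5404 kg/m³

In an isothermal atmosphere, density decays like pressure: ρ = ρ₀ exp(−z/H).
z/H = 6630.0/7248.0 = 0.91474; exp(−0.91474) = 0.40062.
ρ = 1.349 × 0.40062 = 0.54044 kg/m³.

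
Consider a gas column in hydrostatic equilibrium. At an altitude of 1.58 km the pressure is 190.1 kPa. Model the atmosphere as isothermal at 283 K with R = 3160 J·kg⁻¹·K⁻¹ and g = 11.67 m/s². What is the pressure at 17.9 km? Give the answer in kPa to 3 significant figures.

P ≈ 154 kPa

Scale height: H = RT/g = 3160 × 283 / 11.67 = 76631 m.
Between two levels, P₂ = P₁ exp(−Δz/H) with Δz = z₂ − z₁.
Δz = 17900 − 1580.0 = 16320 m; Δz/H = 16320/76631 = 0.21297.
P₂ = 190.1 × exp(−0.21297) = 190.1 × 0.80818 = 153.64 kPa.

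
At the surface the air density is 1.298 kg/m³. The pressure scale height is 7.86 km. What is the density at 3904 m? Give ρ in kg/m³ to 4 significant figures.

In an isothermal atmosphere, density decays like pressure: ρ = ρ₀ exp(−z/H).
z/H = 3904.0/7860.0 = 0.49669; exp(−0.49669) = 0.60854.
ρ = 1.298 × 0.60854 = 0.78988 kg/m³.

ρ ≈ 0.7899 kg/m³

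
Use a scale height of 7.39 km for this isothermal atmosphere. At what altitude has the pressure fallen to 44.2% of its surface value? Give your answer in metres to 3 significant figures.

Set P/P₀ = exp(−z/H) = 0.442, so z = −H ln(0.442).
−ln(0.442) = 0.81645; z = 7390.0 × 0.81645 = 6033.6 m.

z ≈ 6030 m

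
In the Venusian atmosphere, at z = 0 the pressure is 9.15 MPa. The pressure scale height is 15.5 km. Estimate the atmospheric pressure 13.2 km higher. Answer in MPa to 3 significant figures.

P ≈ 3.90 MPa

Barometric formula: P = P₀ exp(−z/H).
z/H = 13200/15500 = 0.85161; exp(−0.85161) = 0.42673.
P = 9.15 × 0.42673 = 3.9046 MPa.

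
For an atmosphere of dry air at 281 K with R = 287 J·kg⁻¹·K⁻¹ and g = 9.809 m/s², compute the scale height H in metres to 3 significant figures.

H ≈ 8220 m

The scale height of an isothermal atmosphere is H = RT/g.
H = 287 × 281 / 9.809 = 80647/9.809 = 8221.7 m.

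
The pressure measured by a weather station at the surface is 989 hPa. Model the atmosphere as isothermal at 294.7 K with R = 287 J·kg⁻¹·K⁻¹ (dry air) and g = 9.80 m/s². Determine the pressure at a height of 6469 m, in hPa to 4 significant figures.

P ≈ 467.4 hPa

Scale height: H = RT/g = 287 × 294.7 / 9.80 = 8630.5 m.
Barometric formula: P = P₀ exp(−z/H).
z/H = 6469.0/8630.5 = 0.74955; exp(−0.74955) = 0.47258.
P = 989 × 0.47258 = 467.38 hPa.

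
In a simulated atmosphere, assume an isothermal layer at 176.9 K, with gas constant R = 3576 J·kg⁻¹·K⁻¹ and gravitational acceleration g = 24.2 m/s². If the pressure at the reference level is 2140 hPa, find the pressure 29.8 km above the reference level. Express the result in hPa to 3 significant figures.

Scale height: H = RT/g = 3576 × 176.9 / 24.2 = 26140 m.
Barometric formula: P = P₀ exp(−z/H).
z/H = 29800/26140 = 1.1400; exp(−1.1400) = 0.31982.
P = 2140 × 0.31982 = 684.41 hPa.

P ≈ 684 hPa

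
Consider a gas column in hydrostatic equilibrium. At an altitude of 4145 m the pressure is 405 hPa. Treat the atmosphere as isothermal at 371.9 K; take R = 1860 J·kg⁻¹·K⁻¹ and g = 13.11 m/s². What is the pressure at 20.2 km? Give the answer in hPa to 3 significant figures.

P ≈ 299 hPa

Scale height: H = RT/g = 1860 × 371.9 / 13.11 = 52764 m.
Between two levels, P₂ = P₁ exp(−Δz/H) with Δz = z₂ − z₁.
Δz = 20200 − 4145.0 = 16055 m; Δz/H = 16055/52764 = 0.30428.
P₂ = 405 × exp(−0.30428) = 405 × 0.73765 = 298.75 hPa.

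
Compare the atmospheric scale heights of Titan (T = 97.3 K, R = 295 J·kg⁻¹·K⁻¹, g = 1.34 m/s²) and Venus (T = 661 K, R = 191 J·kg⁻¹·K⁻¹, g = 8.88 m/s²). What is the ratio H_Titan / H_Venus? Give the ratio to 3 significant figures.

H = RT/g for each body.
H_Titan = 295 × 97.3 / 1.34 = 21421 m.
H_Venus = 191 × 661 / 8.88 = 14217 m.
H_Titan/H_Venus = 21421/14217 = 1.5067.

H_Titan/H_Venus ≈ 1.51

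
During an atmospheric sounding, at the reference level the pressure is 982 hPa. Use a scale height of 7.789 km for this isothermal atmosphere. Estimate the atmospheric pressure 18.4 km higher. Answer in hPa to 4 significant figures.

P ≈ 92.51 hPa

Barometric formula: P = P₀ exp(−z/H).
z/H = 18400/7789.0 = 2.3623; exp(−2.3623) = 0.094203.
P = 982 × 0.094203 = 92.507 hPa.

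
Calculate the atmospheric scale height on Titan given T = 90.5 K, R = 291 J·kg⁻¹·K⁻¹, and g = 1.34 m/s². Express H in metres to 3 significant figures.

H ≈ 19700 m

The scale height of an isothermal atmosphere is H = RT/g.
H = 291 × 90.5 / 1.34 = 26336/1.34 = 19654 m.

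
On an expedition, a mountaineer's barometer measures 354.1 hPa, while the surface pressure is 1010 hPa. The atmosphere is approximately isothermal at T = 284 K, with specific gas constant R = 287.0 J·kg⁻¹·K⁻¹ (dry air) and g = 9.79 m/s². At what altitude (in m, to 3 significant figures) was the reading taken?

Scale height: H = RT/g = 287.0 × 284 / 9.79 = 8325.6 m.
Invert the barometric formula: z = H ln(P₀/P).
P₀/P = 1010/354.1 = 2.8523; ln(2.8523) = 1.0481.
z = 8325.6 × 1.0481 = 8726.1 m.

z ≈ 8730 m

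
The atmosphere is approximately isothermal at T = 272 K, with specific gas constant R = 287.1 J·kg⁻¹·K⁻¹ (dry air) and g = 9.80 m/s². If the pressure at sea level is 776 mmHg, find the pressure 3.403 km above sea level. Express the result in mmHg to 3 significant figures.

P ≈ 506 mmHg

Scale height: H = RT/g = 287.1 × 272 / 9.80 = 7968.5 m.
Barometric formula: P = P₀ exp(−z/H).
z/H = 3403.0/7968.5 = 0.42706; exp(−0.42706) = 0.65242.
P = 776 × 0.65242 = 506.28 mmHg.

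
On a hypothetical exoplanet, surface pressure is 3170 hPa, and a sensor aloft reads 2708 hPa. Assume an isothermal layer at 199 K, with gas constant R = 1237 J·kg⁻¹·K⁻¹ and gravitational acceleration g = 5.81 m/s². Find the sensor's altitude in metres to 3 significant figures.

Scale height: H = RT/g = 1237 × 199 / 5.81 = 42369 m.
Invert the barometric formula: z = H ln(P₀/P).
P₀/P = 3170/2708 = 1.1706; ln(1.1706) = 0.15752.
z = 42369 × 0.15752 = 6674.0 m.

z ≈ 6670 m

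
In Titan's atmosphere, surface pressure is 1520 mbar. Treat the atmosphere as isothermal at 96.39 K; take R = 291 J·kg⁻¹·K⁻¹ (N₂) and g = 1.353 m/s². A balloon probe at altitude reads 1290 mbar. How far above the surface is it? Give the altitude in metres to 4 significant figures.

Scale height: H = RT/g = 291 × 96.39 / 1.353 = 20731 m.
Invert the barometric formula: z = H ln(P₀/P).
P₀/P = 1520/1290 = 1.1783; ln(1.1783) = 0.16407.
z = 20731 × 0.16407 = 3401.3 m.

z ≈ 3401 m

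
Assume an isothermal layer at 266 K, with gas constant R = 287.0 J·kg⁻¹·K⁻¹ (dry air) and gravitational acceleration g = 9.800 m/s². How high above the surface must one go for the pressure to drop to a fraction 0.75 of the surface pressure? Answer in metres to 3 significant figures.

Scale height: H = RT/g = 287.0 × 266 / 9.800 = 7790.0 m.
Set P/P₀ = exp(−z/H) = 0.75, so z = −H ln(0.75).
−ln(0.75) = 0.28768; z = 7790.0 × 0.28768 = 2241.0 m.

z ≈ 2240 m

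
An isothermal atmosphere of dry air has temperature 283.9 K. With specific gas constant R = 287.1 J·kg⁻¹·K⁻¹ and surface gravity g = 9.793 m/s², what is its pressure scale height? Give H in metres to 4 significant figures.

The scale height of an isothermal atmosphere is H = RT/g.
H = 287.1 × 283.9 / 9.793 = 81508/9.793 = 8323.1 m.

H ≈ 8323 m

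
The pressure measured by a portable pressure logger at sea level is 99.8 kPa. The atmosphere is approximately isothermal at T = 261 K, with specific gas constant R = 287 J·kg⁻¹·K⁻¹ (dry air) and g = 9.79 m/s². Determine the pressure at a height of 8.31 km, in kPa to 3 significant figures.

Scale height: H = RT/g = 287 × 261 / 9.79 = 7651.4 m.
Barometric formula: P = P₀ exp(−z/H).
z/H = 8310.0/7651.4 = 1.0861; exp(−1.0861) = 0.33753.
P = 99.8 × 0.33753 = 33.685 kPa.

P ≈ 33.7 kPa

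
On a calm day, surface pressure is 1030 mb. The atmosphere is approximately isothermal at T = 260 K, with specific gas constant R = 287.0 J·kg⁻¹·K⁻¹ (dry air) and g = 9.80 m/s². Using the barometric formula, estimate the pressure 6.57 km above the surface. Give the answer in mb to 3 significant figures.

P ≈ 435 mb

Scale height: H = RT/g = 287.0 × 260 / 9.80 = 7614.3 m.
Barometric formula: P = P₀ exp(−z/H).
z/H = 6570.0/7614.3 = 0.86285; exp(−0.86285) = 0.42196.
P = 1030 × 0.42196 = 434.62 mb.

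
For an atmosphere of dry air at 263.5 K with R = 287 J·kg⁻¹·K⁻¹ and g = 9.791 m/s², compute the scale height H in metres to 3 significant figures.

H ≈ 7720 m

The scale height of an isothermal atmosphere is H = RT/g.
H = 287 × 263.5 / 9.791 = 75624/9.791 = 7723.8 m.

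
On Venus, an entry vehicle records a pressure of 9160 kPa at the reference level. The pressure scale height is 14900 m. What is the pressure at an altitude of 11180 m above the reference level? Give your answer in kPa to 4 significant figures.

Barometric formula: P = P₀ exp(−z/H).
z/H = 11180/14900 = 0.75034; exp(−0.75034) = 0.47221.
P = 9160 × 0.47221 = 4325.4 kPa.

P ≈ 4325 kPa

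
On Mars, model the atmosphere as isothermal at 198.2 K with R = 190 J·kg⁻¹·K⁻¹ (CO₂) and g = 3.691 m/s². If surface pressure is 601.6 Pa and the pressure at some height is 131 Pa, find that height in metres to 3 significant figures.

Scale height: H = RT/g = 190 × 198.2 / 3.691 = 10203 m.
Invert the barometric formula: z = H ln(P₀/P).
P₀/P = 601.6/131 = 4.5924; ln(4.5924) = 1.5244.
z = 10203 × 1.5244 = 15553 m.

z ≈ 15600 m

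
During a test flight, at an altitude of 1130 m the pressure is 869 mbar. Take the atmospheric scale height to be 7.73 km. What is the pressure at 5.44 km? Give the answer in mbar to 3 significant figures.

Between two levels, P₂ = P₁ exp(−Δz/H) with Δz = z₂ − z₁.
Δz = 5440.0 − 1130.0 = 4310.0 m; Δz/H = 4310.0/7730.0 = 0.55757.
P₂ = 869 × exp(−0.55757) = 869 × 0.57260 = 497.59 mbar.

P ≈ 498 mbar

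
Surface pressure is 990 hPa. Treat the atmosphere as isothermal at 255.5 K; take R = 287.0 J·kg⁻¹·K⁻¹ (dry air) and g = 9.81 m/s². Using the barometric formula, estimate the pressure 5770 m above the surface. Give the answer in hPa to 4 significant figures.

P ≈ 457.5 hPa

Scale height: H = RT/g = 287.0 × 255.5 / 9.81 = 7474.9 m.
Barometric formula: P = P₀ exp(−z/H).
z/H = 5770.0/7474.9 = 0.77192; exp(−0.77192) = 0.46212.
P = 990 × 0.46212 = 457.50 hPa.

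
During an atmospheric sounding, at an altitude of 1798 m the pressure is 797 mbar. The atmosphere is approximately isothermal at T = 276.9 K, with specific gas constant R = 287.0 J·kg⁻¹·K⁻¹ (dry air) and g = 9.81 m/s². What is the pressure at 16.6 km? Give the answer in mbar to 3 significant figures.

P ≈ 128 mbar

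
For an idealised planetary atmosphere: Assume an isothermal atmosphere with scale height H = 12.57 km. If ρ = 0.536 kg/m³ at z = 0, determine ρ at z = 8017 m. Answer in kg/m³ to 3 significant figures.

In an isothermal atmosphere, density decays like pressure: ρ = ρ₀ exp(−z/H).
z/H = 8017.0/12570 = 0.63779; exp(−0.63779) = 0.52846.
ρ = 0.536 × 0.52846 = 0.28325 kg/m³.

ρ ≈ 0.283 kg/m³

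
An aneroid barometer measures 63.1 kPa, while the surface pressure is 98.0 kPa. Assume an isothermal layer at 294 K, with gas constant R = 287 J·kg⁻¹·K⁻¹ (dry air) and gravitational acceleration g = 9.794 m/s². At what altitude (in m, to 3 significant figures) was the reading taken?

z ≈ 3790 m

Scale height: H = RT/g = 287 × 294 / 9.794 = 8615.3 m.
Invert the barometric formula: z = H ln(P₀/P).
P₀/P = 98.0/63.1 = 1.5531; ln(1.5531) = 0.44025.
z = 8615.3 × 0.44025 = 3792.9 m.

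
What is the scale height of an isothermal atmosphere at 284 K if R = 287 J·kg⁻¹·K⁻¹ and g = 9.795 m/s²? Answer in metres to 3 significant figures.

The scale height of an isothermal atmosphere is H = RT/g.
H = 287 × 284 / 9.795 = 81508/9.795 = 8321.4 m.

H ≈ 8320 m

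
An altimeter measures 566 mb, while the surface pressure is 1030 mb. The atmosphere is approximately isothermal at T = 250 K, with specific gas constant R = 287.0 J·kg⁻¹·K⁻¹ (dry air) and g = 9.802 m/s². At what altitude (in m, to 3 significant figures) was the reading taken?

z ≈ 4380 m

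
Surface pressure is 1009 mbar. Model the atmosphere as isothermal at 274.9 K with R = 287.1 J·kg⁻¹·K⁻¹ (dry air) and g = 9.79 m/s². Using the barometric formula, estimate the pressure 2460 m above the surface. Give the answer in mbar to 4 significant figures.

Scale height: H = RT/g = 287.1 × 274.9 / 9.79 = 8061.7 m.
Barometric formula: P = P₀ exp(−z/H).
z/H = 2460.0/8061.7 = 0.30515; exp(−0.30515) = 0.73701.
P = 1009 × 0.73701 = 743.64 mbar.

P ≈ 743.6 mbar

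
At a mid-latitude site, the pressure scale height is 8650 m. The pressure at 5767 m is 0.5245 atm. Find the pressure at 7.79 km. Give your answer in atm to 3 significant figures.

P ≈ 0.415 atm

Between two levels, P₂ = P₁ exp(−Δz/H) with Δz = z₂ − z₁.
Δz = 7790.0 − 5767.0 = 2023.0 m; Δz/H = 2023.0/8650.0 = 0.23387.
P₂ = 0.5245 × exp(−0.23387) = 0.5245 × 0.79146 = 0.41512 atm.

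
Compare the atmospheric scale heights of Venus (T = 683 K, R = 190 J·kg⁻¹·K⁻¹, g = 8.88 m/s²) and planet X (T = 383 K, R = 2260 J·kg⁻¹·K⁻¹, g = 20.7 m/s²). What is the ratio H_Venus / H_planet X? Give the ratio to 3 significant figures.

H = RT/g for each body.
H_Venus = 190 × 683 / 8.88 = 14614 m.
H_planet X = 2260 × 383 / 20.7 = 41815 m.
H_Venus/H_planet X = 14614/41815 = 0.34949.

H_Venus/H_planet X ≈ 0.349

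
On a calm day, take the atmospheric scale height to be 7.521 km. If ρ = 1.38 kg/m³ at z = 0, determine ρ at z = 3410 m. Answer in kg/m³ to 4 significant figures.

In an isothermal atmosphere, density decays like pressure: ρ = ρ₀ exp(−z/H).
z/H = 3410.0/7521.0 = 0.45340; exp(−0.45340) = 0.63546.
ρ = 1.38 × 0.63546 = 0.87693 kg/m³.

ρ ≈ 0.8769 kg/m³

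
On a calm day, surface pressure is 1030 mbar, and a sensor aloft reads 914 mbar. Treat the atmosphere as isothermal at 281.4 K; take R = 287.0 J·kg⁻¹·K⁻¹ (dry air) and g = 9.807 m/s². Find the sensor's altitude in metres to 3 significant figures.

z ≈ 984 m

Scale height: H = RT/g = 287.0 × 281.4 / 9.807 = 8235.1 m.
Invert the barometric formula: z = H ln(P₀/P).
P₀/P = 1030/914 = 1.1269; ln(1.1269) = 0.11947.
z = 8235.1 × 0.11947 = 983.85 m.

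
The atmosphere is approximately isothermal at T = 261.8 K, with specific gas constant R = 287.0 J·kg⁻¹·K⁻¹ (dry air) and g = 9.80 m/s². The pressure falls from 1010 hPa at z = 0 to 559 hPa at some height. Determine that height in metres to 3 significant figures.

z ≈ 4540 m

Scale height: H = RT/g = 287.0 × 261.8 / 9.80 = 7667.0 m.
Invert the barometric formula: z = H ln(P₀/P).
P₀/P = 1010/559 = 1.8068; ln(1.8068) = 0.59156.
z = 7667.0 × 0.59156 = 4535.5 m.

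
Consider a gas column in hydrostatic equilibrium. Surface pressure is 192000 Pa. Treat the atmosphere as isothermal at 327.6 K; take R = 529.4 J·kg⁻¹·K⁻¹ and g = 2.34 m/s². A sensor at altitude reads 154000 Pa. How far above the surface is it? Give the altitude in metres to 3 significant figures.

z ≈ 16300 m

Scale height: H = RT/g = 529.4 × 327.6 / 2.34 = 74116 m.
Invert the barometric formula: z = H ln(P₀/P).
P₀/P = 192000/154000 = 1.2468; ln(1.2468) = 0.22058.
z = 74116 × 0.22058 = 16349 m.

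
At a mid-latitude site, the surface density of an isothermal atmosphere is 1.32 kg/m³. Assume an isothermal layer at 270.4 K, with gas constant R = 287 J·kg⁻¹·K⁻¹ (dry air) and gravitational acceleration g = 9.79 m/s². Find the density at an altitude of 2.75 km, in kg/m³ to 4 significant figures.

ρ ≈ 0.9331 kg/m³

Scale height: H = RT/g = 287 × 270.4 / 9.79 = 7926.9 m.
In an isothermal atmosphere, density decays like pressure: ρ = ρ₀ exp(−z/H).
z/H = 2750.0/7926.9 = 0.34692; exp(−0.34692) = 0.70686.
ρ = 1.32 × 0.70686 = 0.93306 kg/m³.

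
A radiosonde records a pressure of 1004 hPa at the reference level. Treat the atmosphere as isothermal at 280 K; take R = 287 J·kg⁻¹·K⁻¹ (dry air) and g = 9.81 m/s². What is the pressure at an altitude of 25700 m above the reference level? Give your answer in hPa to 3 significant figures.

P ≈ 43.6 hPa

Scale height: H = RT/g = 287 × 280 / 9.81 = 8191.6 m.
Barometric formula: P = P₀ exp(−z/H).
z/H = 25700/8191.6 = 3.1374; exp(−3.1374) = 0.043395.
P = 1004 × 0.043395 = 43.569 hPa.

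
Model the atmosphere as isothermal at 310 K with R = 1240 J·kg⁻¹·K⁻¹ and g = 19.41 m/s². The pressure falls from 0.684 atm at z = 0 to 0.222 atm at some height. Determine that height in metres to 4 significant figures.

z ≈ 22290 m

Scale height: H = RT/g = 1240 × 310 / 19.41 = 19804 m.
Invert the barometric formula: z = H ln(P₀/P).
P₀/P = 0.684/0.222 = 3.0811; ln(3.0811) = 1.1253.
z = 19804 × 1.1253 = 22285 m.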